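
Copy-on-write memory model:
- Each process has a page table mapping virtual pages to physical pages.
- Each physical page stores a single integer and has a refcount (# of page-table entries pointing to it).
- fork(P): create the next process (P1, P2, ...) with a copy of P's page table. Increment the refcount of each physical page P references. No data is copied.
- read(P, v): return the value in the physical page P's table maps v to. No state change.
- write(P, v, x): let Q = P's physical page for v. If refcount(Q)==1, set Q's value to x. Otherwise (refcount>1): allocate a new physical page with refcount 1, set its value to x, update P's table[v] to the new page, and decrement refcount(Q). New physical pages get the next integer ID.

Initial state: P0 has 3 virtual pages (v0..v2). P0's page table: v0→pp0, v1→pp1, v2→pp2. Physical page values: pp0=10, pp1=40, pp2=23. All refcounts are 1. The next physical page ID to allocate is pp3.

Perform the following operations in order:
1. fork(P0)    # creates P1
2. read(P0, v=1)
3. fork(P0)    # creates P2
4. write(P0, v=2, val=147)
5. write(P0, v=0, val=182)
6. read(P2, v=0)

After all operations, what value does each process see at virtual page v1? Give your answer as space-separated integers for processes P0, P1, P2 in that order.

Answer: 40 40 40

Derivation:
Op 1: fork(P0) -> P1. 3 ppages; refcounts: pp0:2 pp1:2 pp2:2
Op 2: read(P0, v1) -> 40. No state change.
Op 3: fork(P0) -> P2. 3 ppages; refcounts: pp0:3 pp1:3 pp2:3
Op 4: write(P0, v2, 147). refcount(pp2)=3>1 -> COPY to pp3. 4 ppages; refcounts: pp0:3 pp1:3 pp2:2 pp3:1
Op 5: write(P0, v0, 182). refcount(pp0)=3>1 -> COPY to pp4. 5 ppages; refcounts: pp0:2 pp1:3 pp2:2 pp3:1 pp4:1
Op 6: read(P2, v0) -> 10. No state change.
P0: v1 -> pp1 = 40
P1: v1 -> pp1 = 40
P2: v1 -> pp1 = 40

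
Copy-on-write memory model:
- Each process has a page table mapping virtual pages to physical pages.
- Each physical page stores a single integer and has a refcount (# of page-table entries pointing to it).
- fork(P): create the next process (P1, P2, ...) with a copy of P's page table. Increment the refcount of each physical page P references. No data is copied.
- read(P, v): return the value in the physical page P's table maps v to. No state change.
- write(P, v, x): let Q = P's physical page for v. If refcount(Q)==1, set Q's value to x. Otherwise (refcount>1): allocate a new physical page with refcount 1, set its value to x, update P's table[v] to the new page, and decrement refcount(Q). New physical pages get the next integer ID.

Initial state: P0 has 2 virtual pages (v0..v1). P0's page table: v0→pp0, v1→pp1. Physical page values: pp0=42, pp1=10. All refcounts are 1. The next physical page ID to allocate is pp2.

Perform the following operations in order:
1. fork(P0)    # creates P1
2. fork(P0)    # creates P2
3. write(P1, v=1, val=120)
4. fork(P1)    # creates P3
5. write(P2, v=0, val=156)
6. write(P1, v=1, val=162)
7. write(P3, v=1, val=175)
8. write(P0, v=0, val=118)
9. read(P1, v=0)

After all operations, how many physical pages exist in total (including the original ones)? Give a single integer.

Op 1: fork(P0) -> P1. 2 ppages; refcounts: pp0:2 pp1:2
Op 2: fork(P0) -> P2. 2 ppages; refcounts: pp0:3 pp1:3
Op 3: write(P1, v1, 120). refcount(pp1)=3>1 -> COPY to pp2. 3 ppages; refcounts: pp0:3 pp1:2 pp2:1
Op 4: fork(P1) -> P3. 3 ppages; refcounts: pp0:4 pp1:2 pp2:2
Op 5: write(P2, v0, 156). refcount(pp0)=4>1 -> COPY to pp3. 4 ppages; refcounts: pp0:3 pp1:2 pp2:2 pp3:1
Op 6: write(P1, v1, 162). refcount(pp2)=2>1 -> COPY to pp4. 5 ppages; refcounts: pp0:3 pp1:2 pp2:1 pp3:1 pp4:1
Op 7: write(P3, v1, 175). refcount(pp2)=1 -> write in place. 5 ppages; refcounts: pp0:3 pp1:2 pp2:1 pp3:1 pp4:1
Op 8: write(P0, v0, 118). refcount(pp0)=3>1 -> COPY to pp5. 6 ppages; refcounts: pp0:2 pp1:2 pp2:1 pp3:1 pp4:1 pp5:1
Op 9: read(P1, v0) -> 42. No state change.

Answer: 6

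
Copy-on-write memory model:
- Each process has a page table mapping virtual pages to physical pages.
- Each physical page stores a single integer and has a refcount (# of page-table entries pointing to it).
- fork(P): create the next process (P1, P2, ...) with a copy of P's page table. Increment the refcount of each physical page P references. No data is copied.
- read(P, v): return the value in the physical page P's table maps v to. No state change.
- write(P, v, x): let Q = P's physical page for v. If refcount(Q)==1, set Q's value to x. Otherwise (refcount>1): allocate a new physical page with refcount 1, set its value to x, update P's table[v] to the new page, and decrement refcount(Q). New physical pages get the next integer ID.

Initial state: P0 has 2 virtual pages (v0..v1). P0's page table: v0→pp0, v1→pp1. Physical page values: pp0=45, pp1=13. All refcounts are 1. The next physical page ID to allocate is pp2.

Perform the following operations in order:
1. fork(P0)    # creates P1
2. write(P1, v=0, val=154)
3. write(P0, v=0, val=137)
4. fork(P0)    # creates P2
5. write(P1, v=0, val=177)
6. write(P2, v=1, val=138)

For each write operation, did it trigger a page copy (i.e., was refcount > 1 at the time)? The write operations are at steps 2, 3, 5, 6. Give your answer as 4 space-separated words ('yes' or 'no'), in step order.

Op 1: fork(P0) -> P1. 2 ppages; refcounts: pp0:2 pp1:2
Op 2: write(P1, v0, 154). refcount(pp0)=2>1 -> COPY to pp2. 3 ppages; refcounts: pp0:1 pp1:2 pp2:1
Op 3: write(P0, v0, 137). refcount(pp0)=1 -> write in place. 3 ppages; refcounts: pp0:1 pp1:2 pp2:1
Op 4: fork(P0) -> P2. 3 ppages; refcounts: pp0:2 pp1:3 pp2:1
Op 5: write(P1, v0, 177). refcount(pp2)=1 -> write in place. 3 ppages; refcounts: pp0:2 pp1:3 pp2:1
Op 6: write(P2, v1, 138). refcount(pp1)=3>1 -> COPY to pp3. 4 ppages; refcounts: pp0:2 pp1:2 pp2:1 pp3:1

yes no no yes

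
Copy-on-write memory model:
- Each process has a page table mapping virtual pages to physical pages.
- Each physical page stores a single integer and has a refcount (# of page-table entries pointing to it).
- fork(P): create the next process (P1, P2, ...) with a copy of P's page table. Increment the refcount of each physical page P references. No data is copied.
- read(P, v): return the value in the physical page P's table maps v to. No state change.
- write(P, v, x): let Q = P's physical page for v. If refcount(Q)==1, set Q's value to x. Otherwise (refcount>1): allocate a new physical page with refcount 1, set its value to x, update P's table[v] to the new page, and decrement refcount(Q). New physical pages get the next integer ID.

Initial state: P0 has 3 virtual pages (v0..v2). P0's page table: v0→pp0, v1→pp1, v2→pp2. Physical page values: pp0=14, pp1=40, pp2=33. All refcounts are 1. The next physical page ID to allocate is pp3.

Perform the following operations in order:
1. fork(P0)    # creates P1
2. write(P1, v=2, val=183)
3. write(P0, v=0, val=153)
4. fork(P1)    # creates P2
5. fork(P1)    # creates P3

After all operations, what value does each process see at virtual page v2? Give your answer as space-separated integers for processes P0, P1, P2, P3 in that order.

Answer: 33 183 183 183

Derivation:
Op 1: fork(P0) -> P1. 3 ppages; refcounts: pp0:2 pp1:2 pp2:2
Op 2: write(P1, v2, 183). refcount(pp2)=2>1 -> COPY to pp3. 4 ppages; refcounts: pp0:2 pp1:2 pp2:1 pp3:1
Op 3: write(P0, v0, 153). refcount(pp0)=2>1 -> COPY to pp4. 5 ppages; refcounts: pp0:1 pp1:2 pp2:1 pp3:1 pp4:1
Op 4: fork(P1) -> P2. 5 ppages; refcounts: pp0:2 pp1:3 pp2:1 pp3:2 pp4:1
Op 5: fork(P1) -> P3. 5 ppages; refcounts: pp0:3 pp1:4 pp2:1 pp3:3 pp4:1
P0: v2 -> pp2 = 33
P1: v2 -> pp3 = 183
P2: v2 -> pp3 = 183
P3: v2 -> pp3 = 183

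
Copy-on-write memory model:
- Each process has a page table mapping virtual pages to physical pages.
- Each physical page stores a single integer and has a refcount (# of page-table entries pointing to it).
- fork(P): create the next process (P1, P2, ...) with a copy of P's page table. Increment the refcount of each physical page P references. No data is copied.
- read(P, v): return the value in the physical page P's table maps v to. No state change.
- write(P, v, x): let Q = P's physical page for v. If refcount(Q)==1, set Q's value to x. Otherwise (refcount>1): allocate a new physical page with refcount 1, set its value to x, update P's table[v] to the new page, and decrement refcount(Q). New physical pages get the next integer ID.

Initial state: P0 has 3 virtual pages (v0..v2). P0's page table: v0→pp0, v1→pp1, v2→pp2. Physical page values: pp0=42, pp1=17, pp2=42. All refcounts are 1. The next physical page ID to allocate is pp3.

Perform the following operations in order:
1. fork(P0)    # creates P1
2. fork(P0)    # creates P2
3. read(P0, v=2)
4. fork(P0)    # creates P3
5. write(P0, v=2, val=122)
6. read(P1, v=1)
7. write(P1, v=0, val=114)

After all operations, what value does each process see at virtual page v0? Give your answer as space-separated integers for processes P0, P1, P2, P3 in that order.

Op 1: fork(P0) -> P1. 3 ppages; refcounts: pp0:2 pp1:2 pp2:2
Op 2: fork(P0) -> P2. 3 ppages; refcounts: pp0:3 pp1:3 pp2:3
Op 3: read(P0, v2) -> 42. No state change.
Op 4: fork(P0) -> P3. 3 ppages; refcounts: pp0:4 pp1:4 pp2:4
Op 5: write(P0, v2, 122). refcount(pp2)=4>1 -> COPY to pp3. 4 ppages; refcounts: pp0:4 pp1:4 pp2:3 pp3:1
Op 6: read(P1, v1) -> 17. No state change.
Op 7: write(P1, v0, 114). refcount(pp0)=4>1 -> COPY to pp4. 5 ppages; refcounts: pp0:3 pp1:4 pp2:3 pp3:1 pp4:1
P0: v0 -> pp0 = 42
P1: v0 -> pp4 = 114
P2: v0 -> pp0 = 42
P3: v0 -> pp0 = 42

Answer: 42 114 42 42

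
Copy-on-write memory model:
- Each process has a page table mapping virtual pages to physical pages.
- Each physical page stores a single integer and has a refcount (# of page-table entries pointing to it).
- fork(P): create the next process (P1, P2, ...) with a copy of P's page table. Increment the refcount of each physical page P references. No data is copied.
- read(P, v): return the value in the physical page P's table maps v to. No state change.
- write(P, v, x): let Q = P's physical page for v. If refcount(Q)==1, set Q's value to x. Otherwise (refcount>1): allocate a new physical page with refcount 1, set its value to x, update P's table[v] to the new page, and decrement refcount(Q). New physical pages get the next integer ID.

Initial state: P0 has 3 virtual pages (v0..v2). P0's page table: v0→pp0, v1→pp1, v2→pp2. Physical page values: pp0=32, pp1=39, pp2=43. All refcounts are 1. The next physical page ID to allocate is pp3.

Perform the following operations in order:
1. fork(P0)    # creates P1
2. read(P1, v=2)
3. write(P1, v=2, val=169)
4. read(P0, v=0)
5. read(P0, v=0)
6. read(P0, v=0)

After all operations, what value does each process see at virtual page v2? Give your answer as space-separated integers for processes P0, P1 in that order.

Answer: 43 169

Derivation:
Op 1: fork(P0) -> P1. 3 ppages; refcounts: pp0:2 pp1:2 pp2:2
Op 2: read(P1, v2) -> 43. No state change.
Op 3: write(P1, v2, 169). refcount(pp2)=2>1 -> COPY to pp3. 4 ppages; refcounts: pp0:2 pp1:2 pp2:1 pp3:1
Op 4: read(P0, v0) -> 32. No state change.
Op 5: read(P0, v0) -> 32. No state change.
Op 6: read(P0, v0) -> 32. No state change.
P0: v2 -> pp2 = 43
P1: v2 -> pp3 = 169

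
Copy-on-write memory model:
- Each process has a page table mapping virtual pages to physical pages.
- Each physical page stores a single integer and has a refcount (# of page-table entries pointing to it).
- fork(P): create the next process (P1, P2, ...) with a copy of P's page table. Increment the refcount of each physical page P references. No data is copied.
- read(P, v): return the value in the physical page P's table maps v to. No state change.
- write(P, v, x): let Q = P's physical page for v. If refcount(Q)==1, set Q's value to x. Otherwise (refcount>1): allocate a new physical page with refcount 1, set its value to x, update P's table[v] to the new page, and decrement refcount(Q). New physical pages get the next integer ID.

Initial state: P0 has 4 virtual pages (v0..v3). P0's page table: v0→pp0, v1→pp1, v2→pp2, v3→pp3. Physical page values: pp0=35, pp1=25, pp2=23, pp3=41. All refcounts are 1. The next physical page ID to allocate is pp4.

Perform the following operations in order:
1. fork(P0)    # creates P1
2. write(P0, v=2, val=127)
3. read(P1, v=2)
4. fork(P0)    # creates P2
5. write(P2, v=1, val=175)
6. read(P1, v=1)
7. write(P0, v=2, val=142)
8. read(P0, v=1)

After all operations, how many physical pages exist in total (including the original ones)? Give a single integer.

Answer: 7

Derivation:
Op 1: fork(P0) -> P1. 4 ppages; refcounts: pp0:2 pp1:2 pp2:2 pp3:2
Op 2: write(P0, v2, 127). refcount(pp2)=2>1 -> COPY to pp4. 5 ppages; refcounts: pp0:2 pp1:2 pp2:1 pp3:2 pp4:1
Op 3: read(P1, v2) -> 23. No state change.
Op 4: fork(P0) -> P2. 5 ppages; refcounts: pp0:3 pp1:3 pp2:1 pp3:3 pp4:2
Op 5: write(P2, v1, 175). refcount(pp1)=3>1 -> COPY to pp5. 6 ppages; refcounts: pp0:3 pp1:2 pp2:1 pp3:3 pp4:2 pp5:1
Op 6: read(P1, v1) -> 25. No state change.
Op 7: write(P0, v2, 142). refcount(pp4)=2>1 -> COPY to pp6. 7 ppages; refcounts: pp0:3 pp1:2 pp2:1 pp3:3 pp4:1 pp5:1 pp6:1
Op 8: read(P0, v1) -> 25. No state change.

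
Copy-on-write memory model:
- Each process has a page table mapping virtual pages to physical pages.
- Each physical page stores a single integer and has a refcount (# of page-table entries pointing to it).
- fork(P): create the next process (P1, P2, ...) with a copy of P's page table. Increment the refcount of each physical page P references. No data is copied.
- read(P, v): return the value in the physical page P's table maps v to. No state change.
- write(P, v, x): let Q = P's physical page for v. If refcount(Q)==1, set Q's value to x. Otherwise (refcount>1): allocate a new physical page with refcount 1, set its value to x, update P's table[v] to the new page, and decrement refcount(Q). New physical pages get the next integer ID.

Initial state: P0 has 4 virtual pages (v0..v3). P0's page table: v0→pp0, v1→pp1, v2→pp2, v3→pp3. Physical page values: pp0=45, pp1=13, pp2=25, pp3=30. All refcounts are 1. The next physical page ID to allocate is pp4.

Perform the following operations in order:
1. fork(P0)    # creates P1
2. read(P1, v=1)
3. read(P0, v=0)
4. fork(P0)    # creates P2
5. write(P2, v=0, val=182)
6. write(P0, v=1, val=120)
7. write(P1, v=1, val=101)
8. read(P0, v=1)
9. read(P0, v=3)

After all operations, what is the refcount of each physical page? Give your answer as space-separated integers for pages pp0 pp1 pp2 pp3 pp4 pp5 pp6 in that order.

Answer: 2 1 3 3 1 1 1

Derivation:
Op 1: fork(P0) -> P1. 4 ppages; refcounts: pp0:2 pp1:2 pp2:2 pp3:2
Op 2: read(P1, v1) -> 13. No state change.
Op 3: read(P0, v0) -> 45. No state change.
Op 4: fork(P0) -> P2. 4 ppages; refcounts: pp0:3 pp1:3 pp2:3 pp3:3
Op 5: write(P2, v0, 182). refcount(pp0)=3>1 -> COPY to pp4. 5 ppages; refcounts: pp0:2 pp1:3 pp2:3 pp3:3 pp4:1
Op 6: write(P0, v1, 120). refcount(pp1)=3>1 -> COPY to pp5. 6 ppages; refcounts: pp0:2 pp1:2 pp2:3 pp3:3 pp4:1 pp5:1
Op 7: write(P1, v1, 101). refcount(pp1)=2>1 -> COPY to pp6. 7 ppages; refcounts: pp0:2 pp1:1 pp2:3 pp3:3 pp4:1 pp5:1 pp6:1
Op 8: read(P0, v1) -> 120. No state change.
Op 9: read(P0, v3) -> 30. No state change.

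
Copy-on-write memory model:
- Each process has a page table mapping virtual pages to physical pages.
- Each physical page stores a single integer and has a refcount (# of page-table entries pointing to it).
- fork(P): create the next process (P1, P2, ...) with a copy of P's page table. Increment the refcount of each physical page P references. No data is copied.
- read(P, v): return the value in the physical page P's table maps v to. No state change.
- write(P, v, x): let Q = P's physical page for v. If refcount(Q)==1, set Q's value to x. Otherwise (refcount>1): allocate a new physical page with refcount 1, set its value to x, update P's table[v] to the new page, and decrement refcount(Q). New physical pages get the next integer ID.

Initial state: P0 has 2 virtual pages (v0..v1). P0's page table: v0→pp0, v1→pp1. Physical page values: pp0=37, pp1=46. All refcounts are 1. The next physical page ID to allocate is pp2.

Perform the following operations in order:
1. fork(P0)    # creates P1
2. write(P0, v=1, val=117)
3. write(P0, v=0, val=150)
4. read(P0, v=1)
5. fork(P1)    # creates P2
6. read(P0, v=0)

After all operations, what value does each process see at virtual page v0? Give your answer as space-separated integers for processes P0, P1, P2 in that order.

Answer: 150 37 37

Derivation:
Op 1: fork(P0) -> P1. 2 ppages; refcounts: pp0:2 pp1:2
Op 2: write(P0, v1, 117). refcount(pp1)=2>1 -> COPY to pp2. 3 ppages; refcounts: pp0:2 pp1:1 pp2:1
Op 3: write(P0, v0, 150). refcount(pp0)=2>1 -> COPY to pp3. 4 ppages; refcounts: pp0:1 pp1:1 pp2:1 pp3:1
Op 4: read(P0, v1) -> 117. No state change.
Op 5: fork(P1) -> P2. 4 ppages; refcounts: pp0:2 pp1:2 pp2:1 pp3:1
Op 6: read(P0, v0) -> 150. No state change.
P0: v0 -> pp3 = 150
P1: v0 -> pp0 = 37
P2: v0 -> pp0 = 37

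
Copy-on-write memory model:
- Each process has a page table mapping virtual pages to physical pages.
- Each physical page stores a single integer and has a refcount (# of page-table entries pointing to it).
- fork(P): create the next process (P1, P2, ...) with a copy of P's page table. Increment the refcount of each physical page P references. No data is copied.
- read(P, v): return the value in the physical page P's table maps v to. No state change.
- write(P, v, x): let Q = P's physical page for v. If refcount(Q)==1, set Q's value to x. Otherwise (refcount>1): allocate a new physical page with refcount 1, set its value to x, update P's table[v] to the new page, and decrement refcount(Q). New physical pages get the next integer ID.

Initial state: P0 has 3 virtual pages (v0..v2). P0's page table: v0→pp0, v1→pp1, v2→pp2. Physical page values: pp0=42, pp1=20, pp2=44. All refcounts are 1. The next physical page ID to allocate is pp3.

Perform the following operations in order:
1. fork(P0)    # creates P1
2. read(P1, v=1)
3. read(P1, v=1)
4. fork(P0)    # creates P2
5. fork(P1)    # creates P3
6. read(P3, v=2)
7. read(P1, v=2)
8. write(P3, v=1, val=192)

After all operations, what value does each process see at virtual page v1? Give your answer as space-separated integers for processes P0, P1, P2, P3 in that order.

Answer: 20 20 20 192

Derivation:
Op 1: fork(P0) -> P1. 3 ppages; refcounts: pp0:2 pp1:2 pp2:2
Op 2: read(P1, v1) -> 20. No state change.
Op 3: read(P1, v1) -> 20. No state change.
Op 4: fork(P0) -> P2. 3 ppages; refcounts: pp0:3 pp1:3 pp2:3
Op 5: fork(P1) -> P3. 3 ppages; refcounts: pp0:4 pp1:4 pp2:4
Op 6: read(P3, v2) -> 44. No state change.
Op 7: read(P1, v2) -> 44. No state change.
Op 8: write(P3, v1, 192). refcount(pp1)=4>1 -> COPY to pp3. 4 ppages; refcounts: pp0:4 pp1:3 pp2:4 pp3:1
P0: v1 -> pp1 = 20
P1: v1 -> pp1 = 20
P2: v1 -> pp1 = 20
P3: v1 -> pp3 = 192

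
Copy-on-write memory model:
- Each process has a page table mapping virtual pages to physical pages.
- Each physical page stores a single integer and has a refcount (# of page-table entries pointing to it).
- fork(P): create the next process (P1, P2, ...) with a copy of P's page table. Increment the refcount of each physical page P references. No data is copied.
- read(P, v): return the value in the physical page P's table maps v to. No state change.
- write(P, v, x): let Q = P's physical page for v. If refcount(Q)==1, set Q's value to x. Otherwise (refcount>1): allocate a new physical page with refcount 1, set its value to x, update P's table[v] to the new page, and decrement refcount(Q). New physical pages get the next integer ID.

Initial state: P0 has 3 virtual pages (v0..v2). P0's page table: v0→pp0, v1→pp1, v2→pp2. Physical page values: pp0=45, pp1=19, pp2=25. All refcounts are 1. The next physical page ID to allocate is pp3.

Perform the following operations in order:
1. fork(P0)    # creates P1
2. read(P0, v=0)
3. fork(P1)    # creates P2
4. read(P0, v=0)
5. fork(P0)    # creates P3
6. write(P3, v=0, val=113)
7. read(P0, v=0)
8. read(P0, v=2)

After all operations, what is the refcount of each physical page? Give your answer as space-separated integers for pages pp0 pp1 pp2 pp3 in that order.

Op 1: fork(P0) -> P1. 3 ppages; refcounts: pp0:2 pp1:2 pp2:2
Op 2: read(P0, v0) -> 45. No state change.
Op 3: fork(P1) -> P2. 3 ppages; refcounts: pp0:3 pp1:3 pp2:3
Op 4: read(P0, v0) -> 45. No state change.
Op 5: fork(P0) -> P3. 3 ppages; refcounts: pp0:4 pp1:4 pp2:4
Op 6: write(P3, v0, 113). refcount(pp0)=4>1 -> COPY to pp3. 4 ppages; refcounts: pp0:3 pp1:4 pp2:4 pp3:1
Op 7: read(P0, v0) -> 45. No state change.
Op 8: read(P0, v2) -> 25. No state change.

Answer: 3 4 4 1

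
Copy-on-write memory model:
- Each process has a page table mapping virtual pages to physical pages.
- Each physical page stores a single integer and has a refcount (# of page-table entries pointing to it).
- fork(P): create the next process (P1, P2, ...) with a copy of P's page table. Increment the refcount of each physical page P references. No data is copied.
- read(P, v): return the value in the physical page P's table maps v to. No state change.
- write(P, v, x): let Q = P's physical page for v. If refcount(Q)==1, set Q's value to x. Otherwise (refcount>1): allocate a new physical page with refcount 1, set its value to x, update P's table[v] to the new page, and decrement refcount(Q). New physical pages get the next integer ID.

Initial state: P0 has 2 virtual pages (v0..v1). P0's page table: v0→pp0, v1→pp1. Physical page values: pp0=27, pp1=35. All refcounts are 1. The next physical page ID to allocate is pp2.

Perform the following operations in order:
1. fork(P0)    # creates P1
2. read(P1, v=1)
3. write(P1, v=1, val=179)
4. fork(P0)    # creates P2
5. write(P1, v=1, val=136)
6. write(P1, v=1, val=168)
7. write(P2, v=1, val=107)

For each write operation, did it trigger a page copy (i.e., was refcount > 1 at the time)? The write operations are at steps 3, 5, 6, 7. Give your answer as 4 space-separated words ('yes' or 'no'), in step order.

Op 1: fork(P0) -> P1. 2 ppages; refcounts: pp0:2 pp1:2
Op 2: read(P1, v1) -> 35. No state change.
Op 3: write(P1, v1, 179). refcount(pp1)=2>1 -> COPY to pp2. 3 ppages; refcounts: pp0:2 pp1:1 pp2:1
Op 4: fork(P0) -> P2. 3 ppages; refcounts: pp0:3 pp1:2 pp2:1
Op 5: write(P1, v1, 136). refcount(pp2)=1 -> write in place. 3 ppages; refcounts: pp0:3 pp1:2 pp2:1
Op 6: write(P1, v1, 168). refcount(pp2)=1 -> write in place. 3 ppages; refcounts: pp0:3 pp1:2 pp2:1
Op 7: write(P2, v1, 107). refcount(pp1)=2>1 -> COPY to pp3. 4 ppages; refcounts: pp0:3 pp1:1 pp2:1 pp3:1

yes no no yes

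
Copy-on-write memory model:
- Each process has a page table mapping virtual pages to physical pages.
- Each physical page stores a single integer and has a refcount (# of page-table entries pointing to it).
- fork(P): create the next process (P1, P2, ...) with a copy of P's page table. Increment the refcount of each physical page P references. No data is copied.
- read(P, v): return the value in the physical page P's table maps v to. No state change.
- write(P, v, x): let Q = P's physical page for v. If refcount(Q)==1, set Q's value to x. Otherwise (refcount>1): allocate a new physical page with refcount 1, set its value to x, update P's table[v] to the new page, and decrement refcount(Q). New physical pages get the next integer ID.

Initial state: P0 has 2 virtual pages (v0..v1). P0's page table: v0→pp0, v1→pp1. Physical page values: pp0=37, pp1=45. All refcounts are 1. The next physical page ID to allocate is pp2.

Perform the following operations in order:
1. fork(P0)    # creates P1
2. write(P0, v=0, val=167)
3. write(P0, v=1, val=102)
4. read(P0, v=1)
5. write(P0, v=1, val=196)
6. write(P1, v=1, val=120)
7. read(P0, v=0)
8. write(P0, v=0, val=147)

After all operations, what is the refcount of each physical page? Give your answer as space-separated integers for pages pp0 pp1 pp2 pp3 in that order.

Answer: 1 1 1 1

Derivation:
Op 1: fork(P0) -> P1. 2 ppages; refcounts: pp0:2 pp1:2
Op 2: write(P0, v0, 167). refcount(pp0)=2>1 -> COPY to pp2. 3 ppages; refcounts: pp0:1 pp1:2 pp2:1
Op 3: write(P0, v1, 102). refcount(pp1)=2>1 -> COPY to pp3. 4 ppages; refcounts: pp0:1 pp1:1 pp2:1 pp3:1
Op 4: read(P0, v1) -> 102. No state change.
Op 5: write(P0, v1, 196). refcount(pp3)=1 -> write in place. 4 ppages; refcounts: pp0:1 pp1:1 pp2:1 pp3:1
Op 6: write(P1, v1, 120). refcount(pp1)=1 -> write in place. 4 ppages; refcounts: pp0:1 pp1:1 pp2:1 pp3:1
Op 7: read(P0, v0) -> 167. No state change.
Op 8: write(P0, v0, 147). refcount(pp2)=1 -> write in place. 4 ppages; refcounts: pp0:1 pp1:1 pp2:1 pp3:1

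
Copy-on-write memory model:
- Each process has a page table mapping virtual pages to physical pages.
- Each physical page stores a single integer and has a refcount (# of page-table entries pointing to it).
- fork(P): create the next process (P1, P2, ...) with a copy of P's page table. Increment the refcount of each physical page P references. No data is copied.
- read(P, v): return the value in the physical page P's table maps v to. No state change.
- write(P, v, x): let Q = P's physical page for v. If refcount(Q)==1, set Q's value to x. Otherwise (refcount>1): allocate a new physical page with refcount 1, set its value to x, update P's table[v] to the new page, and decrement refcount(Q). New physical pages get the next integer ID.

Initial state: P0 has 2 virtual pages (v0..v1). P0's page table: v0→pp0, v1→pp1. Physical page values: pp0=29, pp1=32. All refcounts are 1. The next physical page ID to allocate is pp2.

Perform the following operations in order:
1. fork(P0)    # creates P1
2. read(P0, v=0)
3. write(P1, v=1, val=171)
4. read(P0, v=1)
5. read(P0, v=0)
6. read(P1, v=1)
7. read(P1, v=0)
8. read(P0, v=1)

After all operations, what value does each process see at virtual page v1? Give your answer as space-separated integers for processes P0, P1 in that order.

Answer: 32 171

Derivation:
Op 1: fork(P0) -> P1. 2 ppages; refcounts: pp0:2 pp1:2
Op 2: read(P0, v0) -> 29. No state change.
Op 3: write(P1, v1, 171). refcount(pp1)=2>1 -> COPY to pp2. 3 ppages; refcounts: pp0:2 pp1:1 pp2:1
Op 4: read(P0, v1) -> 32. No state change.
Op 5: read(P0, v0) -> 29. No state change.
Op 6: read(P1, v1) -> 171. No state change.
Op 7: read(P1, v0) -> 29. No state change.
Op 8: read(P0, v1) -> 32. No state change.
P0: v1 -> pp1 = 32
P1: v1 -> pp2 = 171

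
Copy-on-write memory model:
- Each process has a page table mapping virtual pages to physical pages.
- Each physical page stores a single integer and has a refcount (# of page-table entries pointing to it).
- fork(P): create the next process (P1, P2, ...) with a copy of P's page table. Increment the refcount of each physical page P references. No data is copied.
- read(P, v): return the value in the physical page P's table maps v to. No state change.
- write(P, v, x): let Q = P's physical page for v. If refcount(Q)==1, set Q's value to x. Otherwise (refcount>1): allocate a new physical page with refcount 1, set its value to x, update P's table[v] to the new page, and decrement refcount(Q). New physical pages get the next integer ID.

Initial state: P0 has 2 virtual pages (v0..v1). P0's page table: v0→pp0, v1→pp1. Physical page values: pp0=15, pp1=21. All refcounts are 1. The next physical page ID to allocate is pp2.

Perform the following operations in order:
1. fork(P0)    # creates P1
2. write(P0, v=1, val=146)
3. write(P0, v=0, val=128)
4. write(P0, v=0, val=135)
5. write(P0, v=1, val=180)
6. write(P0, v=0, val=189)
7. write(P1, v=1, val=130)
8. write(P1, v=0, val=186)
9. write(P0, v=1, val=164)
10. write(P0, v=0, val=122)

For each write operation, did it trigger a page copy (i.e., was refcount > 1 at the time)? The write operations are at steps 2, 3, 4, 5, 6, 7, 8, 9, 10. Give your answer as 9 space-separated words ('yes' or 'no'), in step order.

Op 1: fork(P0) -> P1. 2 ppages; refcounts: pp0:2 pp1:2
Op 2: write(P0, v1, 146). refcount(pp1)=2>1 -> COPY to pp2. 3 ppages; refcounts: pp0:2 pp1:1 pp2:1
Op 3: write(P0, v0, 128). refcount(pp0)=2>1 -> COPY to pp3. 4 ppages; refcounts: pp0:1 pp1:1 pp2:1 pp3:1
Op 4: write(P0, v0, 135). refcount(pp3)=1 -> write in place. 4 ppages; refcounts: pp0:1 pp1:1 pp2:1 pp3:1
Op 5: write(P0, v1, 180). refcount(pp2)=1 -> write in place. 4 ppages; refcounts: pp0:1 pp1:1 pp2:1 pp3:1
Op 6: write(P0, v0, 189). refcount(pp3)=1 -> write in place. 4 ppages; refcounts: pp0:1 pp1:1 pp2:1 pp3:1
Op 7: write(P1, v1, 130). refcount(pp1)=1 -> write in place. 4 ppages; refcounts: pp0:1 pp1:1 pp2:1 pp3:1
Op 8: write(P1, v0, 186). refcount(pp0)=1 -> write in place. 4 ppages; refcounts: pp0:1 pp1:1 pp2:1 pp3:1
Op 9: write(P0, v1, 164). refcount(pp2)=1 -> write in place. 4 ppages; refcounts: pp0:1 pp1:1 pp2:1 pp3:1
Op 10: write(P0, v0, 122). refcount(pp3)=1 -> write in place. 4 ppages; refcounts: pp0:1 pp1:1 pp2:1 pp3:1

yes yes no no no no no no no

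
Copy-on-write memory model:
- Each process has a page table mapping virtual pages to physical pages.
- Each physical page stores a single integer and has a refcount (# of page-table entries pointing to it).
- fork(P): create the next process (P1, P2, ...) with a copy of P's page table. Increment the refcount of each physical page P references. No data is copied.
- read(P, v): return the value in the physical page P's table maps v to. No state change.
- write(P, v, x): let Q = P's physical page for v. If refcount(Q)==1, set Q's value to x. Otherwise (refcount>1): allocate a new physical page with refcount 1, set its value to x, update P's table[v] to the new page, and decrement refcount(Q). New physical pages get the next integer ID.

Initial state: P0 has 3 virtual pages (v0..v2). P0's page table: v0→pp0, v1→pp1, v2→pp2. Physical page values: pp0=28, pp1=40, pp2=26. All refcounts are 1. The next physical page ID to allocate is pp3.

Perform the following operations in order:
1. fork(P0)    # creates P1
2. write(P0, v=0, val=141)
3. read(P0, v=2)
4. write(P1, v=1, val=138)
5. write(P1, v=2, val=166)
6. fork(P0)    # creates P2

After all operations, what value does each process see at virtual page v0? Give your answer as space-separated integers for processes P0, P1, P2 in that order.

Op 1: fork(P0) -> P1. 3 ppages; refcounts: pp0:2 pp1:2 pp2:2
Op 2: write(P0, v0, 141). refcount(pp0)=2>1 -> COPY to pp3. 4 ppages; refcounts: pp0:1 pp1:2 pp2:2 pp3:1
Op 3: read(P0, v2) -> 26. No state change.
Op 4: write(P1, v1, 138). refcount(pp1)=2>1 -> COPY to pp4. 5 ppages; refcounts: pp0:1 pp1:1 pp2:2 pp3:1 pp4:1
Op 5: write(P1, v2, 166). refcount(pp2)=2>1 -> COPY to pp5. 6 ppages; refcounts: pp0:1 pp1:1 pp2:1 pp3:1 pp4:1 pp5:1
Op 6: fork(P0) -> P2. 6 ppages; refcounts: pp0:1 pp1:2 pp2:2 pp3:2 pp4:1 pp5:1
P0: v0 -> pp3 = 141
P1: v0 -> pp0 = 28
P2: v0 -> pp3 = 141

Answer: 141 28 141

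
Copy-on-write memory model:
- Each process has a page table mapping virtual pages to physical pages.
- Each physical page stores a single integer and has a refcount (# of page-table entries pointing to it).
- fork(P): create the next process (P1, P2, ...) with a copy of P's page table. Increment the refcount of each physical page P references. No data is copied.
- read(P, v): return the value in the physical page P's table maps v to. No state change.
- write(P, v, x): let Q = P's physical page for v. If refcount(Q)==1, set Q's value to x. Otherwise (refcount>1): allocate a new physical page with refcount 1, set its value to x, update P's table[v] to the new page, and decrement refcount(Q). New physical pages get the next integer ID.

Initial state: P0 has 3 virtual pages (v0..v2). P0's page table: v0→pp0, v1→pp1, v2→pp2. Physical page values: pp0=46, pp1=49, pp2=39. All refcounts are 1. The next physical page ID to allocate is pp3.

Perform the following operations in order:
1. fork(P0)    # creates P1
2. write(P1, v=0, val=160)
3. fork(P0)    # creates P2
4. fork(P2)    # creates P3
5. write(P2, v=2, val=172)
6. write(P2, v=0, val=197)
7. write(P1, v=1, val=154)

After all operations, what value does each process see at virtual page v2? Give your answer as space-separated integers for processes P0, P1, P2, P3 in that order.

Op 1: fork(P0) -> P1. 3 ppages; refcounts: pp0:2 pp1:2 pp2:2
Op 2: write(P1, v0, 160). refcount(pp0)=2>1 -> COPY to pp3. 4 ppages; refcounts: pp0:1 pp1:2 pp2:2 pp3:1
Op 3: fork(P0) -> P2. 4 ppages; refcounts: pp0:2 pp1:3 pp2:3 pp3:1
Op 4: fork(P2) -> P3. 4 ppages; refcounts: pp0:3 pp1:4 pp2:4 pp3:1
Op 5: write(P2, v2, 172). refcount(pp2)=4>1 -> COPY to pp4. 5 ppages; refcounts: pp0:3 pp1:4 pp2:3 pp3:1 pp4:1
Op 6: write(P2, v0, 197). refcount(pp0)=3>1 -> COPY to pp5. 6 ppages; refcounts: pp0:2 pp1:4 pp2:3 pp3:1 pp4:1 pp5:1
Op 7: write(P1, v1, 154). refcount(pp1)=4>1 -> COPY to pp6. 7 ppages; refcounts: pp0:2 pp1:3 pp2:3 pp3:1 pp4:1 pp5:1 pp6:1
P0: v2 -> pp2 = 39
P1: v2 -> pp2 = 39
P2: v2 -> pp4 = 172
P3: v2 -> pp2 = 39

Answer: 39 39 172 39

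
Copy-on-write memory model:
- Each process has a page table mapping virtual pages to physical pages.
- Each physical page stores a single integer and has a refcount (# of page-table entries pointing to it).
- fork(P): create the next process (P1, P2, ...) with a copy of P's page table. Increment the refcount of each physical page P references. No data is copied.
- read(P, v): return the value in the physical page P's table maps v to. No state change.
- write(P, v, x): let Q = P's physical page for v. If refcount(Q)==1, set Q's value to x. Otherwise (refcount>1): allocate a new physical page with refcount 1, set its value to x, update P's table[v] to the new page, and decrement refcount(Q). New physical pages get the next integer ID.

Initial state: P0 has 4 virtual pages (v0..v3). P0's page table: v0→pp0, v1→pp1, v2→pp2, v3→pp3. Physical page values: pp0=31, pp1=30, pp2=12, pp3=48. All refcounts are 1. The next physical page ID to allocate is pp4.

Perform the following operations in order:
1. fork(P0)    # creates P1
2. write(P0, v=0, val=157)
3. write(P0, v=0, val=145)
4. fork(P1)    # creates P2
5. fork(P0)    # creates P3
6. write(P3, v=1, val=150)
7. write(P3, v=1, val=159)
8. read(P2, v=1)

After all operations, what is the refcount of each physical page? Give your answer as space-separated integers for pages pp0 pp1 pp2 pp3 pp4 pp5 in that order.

Op 1: fork(P0) -> P1. 4 ppages; refcounts: pp0:2 pp1:2 pp2:2 pp3:2
Op 2: write(P0, v0, 157). refcount(pp0)=2>1 -> COPY to pp4. 5 ppages; refcounts: pp0:1 pp1:2 pp2:2 pp3:2 pp4:1
Op 3: write(P0, v0, 145). refcount(pp4)=1 -> write in place. 5 ppages; refcounts: pp0:1 pp1:2 pp2:2 pp3:2 pp4:1
Op 4: fork(P1) -> P2. 5 ppages; refcounts: pp0:2 pp1:3 pp2:3 pp3:3 pp4:1
Op 5: fork(P0) -> P3. 5 ppages; refcounts: pp0:2 pp1:4 pp2:4 pp3:4 pp4:2
Op 6: write(P3, v1, 150). refcount(pp1)=4>1 -> COPY to pp5. 6 ppages; refcounts: pp0:2 pp1:3 pp2:4 pp3:4 pp4:2 pp5:1
Op 7: write(P3, v1, 159). refcount(pp5)=1 -> write in place. 6 ppages; refcounts: pp0:2 pp1:3 pp2:4 pp3:4 pp4:2 pp5:1
Op 8: read(P2, v1) -> 30. No state change.

Answer: 2 3 4 4 2 1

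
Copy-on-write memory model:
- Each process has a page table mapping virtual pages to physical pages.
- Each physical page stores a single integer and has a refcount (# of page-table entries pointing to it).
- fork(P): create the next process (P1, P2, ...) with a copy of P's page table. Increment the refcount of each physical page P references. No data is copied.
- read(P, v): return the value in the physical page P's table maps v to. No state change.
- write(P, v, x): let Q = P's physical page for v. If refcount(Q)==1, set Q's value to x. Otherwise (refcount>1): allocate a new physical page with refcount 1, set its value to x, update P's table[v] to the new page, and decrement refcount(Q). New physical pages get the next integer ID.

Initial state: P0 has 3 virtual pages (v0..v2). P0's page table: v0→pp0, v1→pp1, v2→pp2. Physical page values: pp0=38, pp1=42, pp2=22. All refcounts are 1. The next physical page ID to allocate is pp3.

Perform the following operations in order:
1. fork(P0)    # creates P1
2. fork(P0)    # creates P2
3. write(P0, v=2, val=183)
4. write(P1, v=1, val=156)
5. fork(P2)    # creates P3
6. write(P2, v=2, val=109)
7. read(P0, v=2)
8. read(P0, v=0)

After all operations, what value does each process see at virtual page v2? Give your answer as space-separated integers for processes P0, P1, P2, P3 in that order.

Answer: 183 22 109 22

Derivation:
Op 1: fork(P0) -> P1. 3 ppages; refcounts: pp0:2 pp1:2 pp2:2
Op 2: fork(P0) -> P2. 3 ppages; refcounts: pp0:3 pp1:3 pp2:3
Op 3: write(P0, v2, 183). refcount(pp2)=3>1 -> COPY to pp3. 4 ppages; refcounts: pp0:3 pp1:3 pp2:2 pp3:1
Op 4: write(P1, v1, 156). refcount(pp1)=3>1 -> COPY to pp4. 5 ppages; refcounts: pp0:3 pp1:2 pp2:2 pp3:1 pp4:1
Op 5: fork(P2) -> P3. 5 ppages; refcounts: pp0:4 pp1:3 pp2:3 pp3:1 pp4:1
Op 6: write(P2, v2, 109). refcount(pp2)=3>1 -> COPY to pp5. 6 ppages; refcounts: pp0:4 pp1:3 pp2:2 pp3:1 pp4:1 pp5:1
Op 7: read(P0, v2) -> 183. No state change.
Op 8: read(P0, v0) -> 38. No state change.
P0: v2 -> pp3 = 183
P1: v2 -> pp2 = 22
P2: v2 -> pp5 = 109
P3: v2 -> pp2 = 22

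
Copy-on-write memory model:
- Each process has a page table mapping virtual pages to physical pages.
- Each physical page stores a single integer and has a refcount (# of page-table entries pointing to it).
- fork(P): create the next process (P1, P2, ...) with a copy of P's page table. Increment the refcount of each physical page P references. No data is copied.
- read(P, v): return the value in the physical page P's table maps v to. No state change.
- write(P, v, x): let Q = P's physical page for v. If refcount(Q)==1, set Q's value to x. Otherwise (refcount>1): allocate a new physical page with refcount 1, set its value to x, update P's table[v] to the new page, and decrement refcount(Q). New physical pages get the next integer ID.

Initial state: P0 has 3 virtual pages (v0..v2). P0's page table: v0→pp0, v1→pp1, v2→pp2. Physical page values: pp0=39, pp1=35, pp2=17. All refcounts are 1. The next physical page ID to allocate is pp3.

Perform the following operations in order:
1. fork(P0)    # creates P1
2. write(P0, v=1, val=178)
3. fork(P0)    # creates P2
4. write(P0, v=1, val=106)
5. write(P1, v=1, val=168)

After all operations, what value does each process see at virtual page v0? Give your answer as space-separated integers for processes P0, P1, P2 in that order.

Answer: 39 39 39

Derivation:
Op 1: fork(P0) -> P1. 3 ppages; refcounts: pp0:2 pp1:2 pp2:2
Op 2: write(P0, v1, 178). refcount(pp1)=2>1 -> COPY to pp3. 4 ppages; refcounts: pp0:2 pp1:1 pp2:2 pp3:1
Op 3: fork(P0) -> P2. 4 ppages; refcounts: pp0:3 pp1:1 pp2:3 pp3:2
Op 4: write(P0, v1, 106). refcount(pp3)=2>1 -> COPY to pp4. 5 ppages; refcounts: pp0:3 pp1:1 pp2:3 pp3:1 pp4:1
Op 5: write(P1, v1, 168). refcount(pp1)=1 -> write in place. 5 ppages; refcounts: pp0:3 pp1:1 pp2:3 pp3:1 pp4:1
P0: v0 -> pp0 = 39
P1: v0 -> pp0 = 39
P2: v0 -> pp0 = 39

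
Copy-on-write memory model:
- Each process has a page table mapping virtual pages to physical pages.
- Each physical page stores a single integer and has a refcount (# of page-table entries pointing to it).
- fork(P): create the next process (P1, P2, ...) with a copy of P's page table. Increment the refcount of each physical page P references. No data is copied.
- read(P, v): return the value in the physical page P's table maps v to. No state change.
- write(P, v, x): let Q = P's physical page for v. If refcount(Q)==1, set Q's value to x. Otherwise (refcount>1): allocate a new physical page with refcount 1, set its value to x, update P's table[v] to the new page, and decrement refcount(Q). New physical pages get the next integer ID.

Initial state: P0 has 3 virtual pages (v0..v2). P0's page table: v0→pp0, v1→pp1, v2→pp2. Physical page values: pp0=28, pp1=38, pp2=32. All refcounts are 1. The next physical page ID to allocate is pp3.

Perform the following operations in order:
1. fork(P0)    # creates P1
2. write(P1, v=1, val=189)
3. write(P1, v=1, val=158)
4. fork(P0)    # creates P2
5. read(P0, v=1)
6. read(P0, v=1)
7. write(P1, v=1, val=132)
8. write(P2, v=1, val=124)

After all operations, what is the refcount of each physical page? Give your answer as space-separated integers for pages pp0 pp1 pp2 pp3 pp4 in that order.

Op 1: fork(P0) -> P1. 3 ppages; refcounts: pp0:2 pp1:2 pp2:2
Op 2: write(P1, v1, 189). refcount(pp1)=2>1 -> COPY to pp3. 4 ppages; refcounts: pp0:2 pp1:1 pp2:2 pp3:1
Op 3: write(P1, v1, 158). refcount(pp3)=1 -> write in place. 4 ppages; refcounts: pp0:2 pp1:1 pp2:2 pp3:1
Op 4: fork(P0) -> P2. 4 ppages; refcounts: pp0:3 pp1:2 pp2:3 pp3:1
Op 5: read(P0, v1) -> 38. No state change.
Op 6: read(P0, v1) -> 38. No state change.
Op 7: write(P1, v1, 132). refcount(pp3)=1 -> write in place. 4 ppages; refcounts: pp0:3 pp1:2 pp2:3 pp3:1
Op 8: write(P2, v1, 124). refcount(pp1)=2>1 -> COPY to pp4. 5 ppages; refcounts: pp0:3 pp1:1 pp2:3 pp3:1 pp4:1

Answer: 3 1 3 1 1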